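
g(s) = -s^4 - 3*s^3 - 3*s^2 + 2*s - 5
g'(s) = -4*s^3 - 9*s^2 - 6*s + 2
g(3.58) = -338.20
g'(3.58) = -318.36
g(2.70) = -133.66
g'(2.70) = -158.54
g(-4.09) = -137.94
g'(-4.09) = 149.66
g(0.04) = -4.92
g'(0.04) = 1.75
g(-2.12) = -14.34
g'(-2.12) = 12.38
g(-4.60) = -233.42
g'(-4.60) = 228.50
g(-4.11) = -140.96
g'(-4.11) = 152.34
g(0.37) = -4.84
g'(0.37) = -1.65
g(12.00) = -26333.00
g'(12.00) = -8278.00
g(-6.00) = -773.00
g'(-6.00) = 578.00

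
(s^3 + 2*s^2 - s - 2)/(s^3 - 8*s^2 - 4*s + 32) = (s^2 - 1)/(s^2 - 10*s + 16)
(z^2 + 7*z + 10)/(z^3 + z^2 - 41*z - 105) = (z + 2)/(z^2 - 4*z - 21)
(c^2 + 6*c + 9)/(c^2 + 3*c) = (c + 3)/c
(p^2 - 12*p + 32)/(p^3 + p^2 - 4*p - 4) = (p^2 - 12*p + 32)/(p^3 + p^2 - 4*p - 4)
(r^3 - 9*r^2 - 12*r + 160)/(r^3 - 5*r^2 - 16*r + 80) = (r - 8)/(r - 4)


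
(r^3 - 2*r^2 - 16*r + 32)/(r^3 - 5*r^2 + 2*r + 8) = (r + 4)/(r + 1)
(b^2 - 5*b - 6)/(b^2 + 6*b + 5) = (b - 6)/(b + 5)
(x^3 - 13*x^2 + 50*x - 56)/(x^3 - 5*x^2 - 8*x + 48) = (x^2 - 9*x + 14)/(x^2 - x - 12)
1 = 1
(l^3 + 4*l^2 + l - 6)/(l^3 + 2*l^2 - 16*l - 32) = (l^2 + 2*l - 3)/(l^2 - 16)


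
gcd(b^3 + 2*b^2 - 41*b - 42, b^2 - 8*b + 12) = b - 6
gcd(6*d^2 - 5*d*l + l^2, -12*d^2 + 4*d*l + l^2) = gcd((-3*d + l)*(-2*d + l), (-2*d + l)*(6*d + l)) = 2*d - l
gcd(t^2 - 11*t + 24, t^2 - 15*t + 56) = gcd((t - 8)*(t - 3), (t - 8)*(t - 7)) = t - 8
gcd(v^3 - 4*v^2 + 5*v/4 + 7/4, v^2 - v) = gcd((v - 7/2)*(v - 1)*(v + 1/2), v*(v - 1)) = v - 1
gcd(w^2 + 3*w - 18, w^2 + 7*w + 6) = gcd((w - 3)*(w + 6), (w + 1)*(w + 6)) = w + 6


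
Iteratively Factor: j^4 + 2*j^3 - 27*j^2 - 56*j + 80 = (j - 5)*(j^3 + 7*j^2 + 8*j - 16) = (j - 5)*(j + 4)*(j^2 + 3*j - 4) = (j - 5)*(j - 1)*(j + 4)*(j + 4)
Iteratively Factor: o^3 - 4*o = (o)*(o^2 - 4) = o*(o - 2)*(o + 2)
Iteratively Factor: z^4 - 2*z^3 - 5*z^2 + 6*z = (z)*(z^3 - 2*z^2 - 5*z + 6) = z*(z - 3)*(z^2 + z - 2) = z*(z - 3)*(z + 2)*(z - 1)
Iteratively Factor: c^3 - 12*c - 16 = (c + 2)*(c^2 - 2*c - 8) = (c - 4)*(c + 2)*(c + 2)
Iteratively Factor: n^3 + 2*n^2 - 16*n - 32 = (n - 4)*(n^2 + 6*n + 8) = (n - 4)*(n + 2)*(n + 4)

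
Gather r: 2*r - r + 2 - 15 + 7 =r - 6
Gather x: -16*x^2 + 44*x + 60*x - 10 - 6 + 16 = -16*x^2 + 104*x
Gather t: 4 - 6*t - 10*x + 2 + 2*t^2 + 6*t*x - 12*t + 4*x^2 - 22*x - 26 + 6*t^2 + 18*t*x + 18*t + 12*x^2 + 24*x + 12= 8*t^2 + 24*t*x + 16*x^2 - 8*x - 8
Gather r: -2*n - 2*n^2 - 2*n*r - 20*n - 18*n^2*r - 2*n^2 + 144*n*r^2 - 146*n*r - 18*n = -4*n^2 + 144*n*r^2 - 40*n + r*(-18*n^2 - 148*n)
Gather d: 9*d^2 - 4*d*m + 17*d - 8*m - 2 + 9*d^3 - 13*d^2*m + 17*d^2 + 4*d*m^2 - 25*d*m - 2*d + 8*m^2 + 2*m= 9*d^3 + d^2*(26 - 13*m) + d*(4*m^2 - 29*m + 15) + 8*m^2 - 6*m - 2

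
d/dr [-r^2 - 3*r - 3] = -2*r - 3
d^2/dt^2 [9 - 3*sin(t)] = 3*sin(t)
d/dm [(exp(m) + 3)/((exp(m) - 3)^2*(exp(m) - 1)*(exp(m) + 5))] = (-3*exp(3*m) - 17*exp(2*m) - 13*exp(m) + 81)*exp(m)/(exp(7*m) - exp(6*m) - 39*exp(5*m) + 95*exp(4*m) + 331*exp(3*m) - 1467*exp(2*m) + 1755*exp(m) - 675)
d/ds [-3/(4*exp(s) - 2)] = 3*exp(s)/(2*exp(s) - 1)^2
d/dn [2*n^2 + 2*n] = 4*n + 2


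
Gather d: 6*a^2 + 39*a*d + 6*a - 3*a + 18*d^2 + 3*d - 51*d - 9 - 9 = 6*a^2 + 3*a + 18*d^2 + d*(39*a - 48) - 18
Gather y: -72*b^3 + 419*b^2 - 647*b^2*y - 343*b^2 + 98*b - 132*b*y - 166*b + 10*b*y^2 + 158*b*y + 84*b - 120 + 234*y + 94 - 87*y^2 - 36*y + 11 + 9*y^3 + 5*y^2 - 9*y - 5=-72*b^3 + 76*b^2 + 16*b + 9*y^3 + y^2*(10*b - 82) + y*(-647*b^2 + 26*b + 189) - 20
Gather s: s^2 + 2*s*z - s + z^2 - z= s^2 + s*(2*z - 1) + z^2 - z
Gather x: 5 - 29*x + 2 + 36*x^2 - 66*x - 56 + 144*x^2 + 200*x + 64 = 180*x^2 + 105*x + 15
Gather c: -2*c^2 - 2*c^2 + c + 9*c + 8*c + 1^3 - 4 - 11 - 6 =-4*c^2 + 18*c - 20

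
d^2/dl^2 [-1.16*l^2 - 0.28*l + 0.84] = -2.32000000000000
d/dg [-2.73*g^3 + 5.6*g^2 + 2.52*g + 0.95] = -8.19*g^2 + 11.2*g + 2.52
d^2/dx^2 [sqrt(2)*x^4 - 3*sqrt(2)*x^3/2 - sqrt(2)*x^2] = sqrt(2)*(12*x^2 - 9*x - 2)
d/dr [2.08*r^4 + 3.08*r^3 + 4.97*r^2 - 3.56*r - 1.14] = 8.32*r^3 + 9.24*r^2 + 9.94*r - 3.56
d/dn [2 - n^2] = -2*n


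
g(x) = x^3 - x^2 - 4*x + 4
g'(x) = 3*x^2 - 2*x - 4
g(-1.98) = 0.24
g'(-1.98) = 11.72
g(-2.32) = -4.59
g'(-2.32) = 16.79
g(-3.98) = -58.97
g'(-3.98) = 51.48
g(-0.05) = 4.20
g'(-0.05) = -3.89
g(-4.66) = -100.27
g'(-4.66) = 70.47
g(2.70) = 5.59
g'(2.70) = 12.47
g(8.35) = 483.06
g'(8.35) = 188.47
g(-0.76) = 6.02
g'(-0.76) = -0.75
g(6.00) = 160.00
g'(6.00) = 92.00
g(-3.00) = -20.00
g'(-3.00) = 29.00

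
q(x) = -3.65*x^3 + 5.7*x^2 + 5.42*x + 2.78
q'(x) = -10.95*x^2 + 11.4*x + 5.42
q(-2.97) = 132.58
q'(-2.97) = -125.03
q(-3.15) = 156.35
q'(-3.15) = -139.14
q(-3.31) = 179.66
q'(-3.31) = -152.28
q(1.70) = 10.53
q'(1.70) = -6.85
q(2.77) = -16.05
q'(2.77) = -47.02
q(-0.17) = 2.04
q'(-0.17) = 3.17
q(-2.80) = 112.42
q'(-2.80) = -112.35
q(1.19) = 11.15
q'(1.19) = 3.48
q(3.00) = -28.21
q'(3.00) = -58.93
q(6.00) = -547.90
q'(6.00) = -320.38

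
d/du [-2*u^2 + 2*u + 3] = 2 - 4*u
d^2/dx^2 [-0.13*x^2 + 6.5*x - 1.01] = -0.260000000000000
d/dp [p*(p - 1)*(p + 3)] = 3*p^2 + 4*p - 3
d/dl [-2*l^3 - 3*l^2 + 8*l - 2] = -6*l^2 - 6*l + 8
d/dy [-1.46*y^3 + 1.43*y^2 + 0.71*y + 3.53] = -4.38*y^2 + 2.86*y + 0.71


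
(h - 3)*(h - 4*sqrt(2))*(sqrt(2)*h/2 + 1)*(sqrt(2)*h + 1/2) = h^4 - 11*sqrt(2)*h^3/4 - 3*h^3 - 19*h^2/2 + 33*sqrt(2)*h^2/4 - 2*sqrt(2)*h + 57*h/2 + 6*sqrt(2)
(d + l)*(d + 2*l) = d^2 + 3*d*l + 2*l^2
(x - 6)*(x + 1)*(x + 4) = x^3 - x^2 - 26*x - 24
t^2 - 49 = (t - 7)*(t + 7)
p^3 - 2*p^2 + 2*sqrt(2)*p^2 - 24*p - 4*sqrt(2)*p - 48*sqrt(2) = (p - 6)*(p + 4)*(p + 2*sqrt(2))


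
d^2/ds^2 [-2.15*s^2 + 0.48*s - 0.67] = -4.30000000000000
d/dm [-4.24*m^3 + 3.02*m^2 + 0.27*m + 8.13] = -12.72*m^2 + 6.04*m + 0.27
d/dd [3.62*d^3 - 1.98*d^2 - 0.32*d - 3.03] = 10.86*d^2 - 3.96*d - 0.32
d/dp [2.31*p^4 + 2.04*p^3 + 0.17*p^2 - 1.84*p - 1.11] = 9.24*p^3 + 6.12*p^2 + 0.34*p - 1.84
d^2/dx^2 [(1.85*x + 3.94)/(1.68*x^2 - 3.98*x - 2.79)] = ((1.4876 - 18.648*x)*(-1.68*x^2 + 3.98*x + 2.79) - (1.85*x + 3.94)*(3.36*x - 3.98)*(6.72*x - 7.96))/(-1.68*x^2 + 3.98*x + 2.79)^3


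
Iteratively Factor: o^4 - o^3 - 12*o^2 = (o - 4)*(o^3 + 3*o^2) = o*(o - 4)*(o^2 + 3*o) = o^2*(o - 4)*(o + 3)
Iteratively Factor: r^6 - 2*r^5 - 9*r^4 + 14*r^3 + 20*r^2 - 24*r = (r - 2)*(r^5 - 9*r^3 - 4*r^2 + 12*r) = (r - 2)*(r - 1)*(r^4 + r^3 - 8*r^2 - 12*r) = (r - 3)*(r - 2)*(r - 1)*(r^3 + 4*r^2 + 4*r) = (r - 3)*(r - 2)*(r - 1)*(r + 2)*(r^2 + 2*r) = (r - 3)*(r - 2)*(r - 1)*(r + 2)^2*(r)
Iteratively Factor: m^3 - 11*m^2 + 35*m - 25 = (m - 5)*(m^2 - 6*m + 5) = (m - 5)*(m - 1)*(m - 5)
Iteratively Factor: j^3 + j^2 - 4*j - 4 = (j + 1)*(j^2 - 4) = (j - 2)*(j + 1)*(j + 2)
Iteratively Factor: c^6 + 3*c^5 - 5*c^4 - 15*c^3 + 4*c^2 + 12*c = (c - 1)*(c^5 + 4*c^4 - c^3 - 16*c^2 - 12*c) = (c - 2)*(c - 1)*(c^4 + 6*c^3 + 11*c^2 + 6*c) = (c - 2)*(c - 1)*(c + 2)*(c^3 + 4*c^2 + 3*c) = c*(c - 2)*(c - 1)*(c + 2)*(c^2 + 4*c + 3) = c*(c - 2)*(c - 1)*(c + 1)*(c + 2)*(c + 3)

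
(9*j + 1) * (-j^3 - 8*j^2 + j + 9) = -9*j^4 - 73*j^3 + j^2 + 82*j + 9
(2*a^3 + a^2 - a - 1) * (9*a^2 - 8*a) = 18*a^5 - 7*a^4 - 17*a^3 - a^2 + 8*a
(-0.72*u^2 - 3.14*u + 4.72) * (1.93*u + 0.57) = -1.3896*u^3 - 6.4706*u^2 + 7.3198*u + 2.6904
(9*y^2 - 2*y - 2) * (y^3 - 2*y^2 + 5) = 9*y^5 - 20*y^4 + 2*y^3 + 49*y^2 - 10*y - 10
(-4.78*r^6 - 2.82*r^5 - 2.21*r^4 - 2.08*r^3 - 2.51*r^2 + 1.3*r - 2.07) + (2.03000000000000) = -4.78*r^6 - 2.82*r^5 - 2.21*r^4 - 2.08*r^3 - 2.51*r^2 + 1.3*r - 0.04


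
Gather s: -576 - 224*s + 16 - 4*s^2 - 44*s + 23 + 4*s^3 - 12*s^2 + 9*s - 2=4*s^3 - 16*s^2 - 259*s - 539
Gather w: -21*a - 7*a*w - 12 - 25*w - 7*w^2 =-21*a - 7*w^2 + w*(-7*a - 25) - 12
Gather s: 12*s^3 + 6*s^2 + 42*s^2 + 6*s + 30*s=12*s^3 + 48*s^2 + 36*s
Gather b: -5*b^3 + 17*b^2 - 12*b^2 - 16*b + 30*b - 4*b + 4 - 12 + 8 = -5*b^3 + 5*b^2 + 10*b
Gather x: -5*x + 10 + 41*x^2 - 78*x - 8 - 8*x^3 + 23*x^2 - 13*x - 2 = -8*x^3 + 64*x^2 - 96*x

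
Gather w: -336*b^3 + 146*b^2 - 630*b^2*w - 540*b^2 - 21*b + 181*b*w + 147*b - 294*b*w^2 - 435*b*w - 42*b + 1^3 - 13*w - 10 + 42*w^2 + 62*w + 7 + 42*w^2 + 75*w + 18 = -336*b^3 - 394*b^2 + 84*b + w^2*(84 - 294*b) + w*(-630*b^2 - 254*b + 124) + 16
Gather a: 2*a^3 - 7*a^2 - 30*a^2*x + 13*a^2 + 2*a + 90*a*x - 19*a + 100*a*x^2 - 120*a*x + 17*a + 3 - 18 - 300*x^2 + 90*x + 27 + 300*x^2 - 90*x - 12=2*a^3 + a^2*(6 - 30*x) + a*(100*x^2 - 30*x)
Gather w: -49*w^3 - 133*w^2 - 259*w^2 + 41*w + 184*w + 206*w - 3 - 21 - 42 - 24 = -49*w^3 - 392*w^2 + 431*w - 90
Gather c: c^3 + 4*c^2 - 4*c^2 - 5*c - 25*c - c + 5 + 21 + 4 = c^3 - 31*c + 30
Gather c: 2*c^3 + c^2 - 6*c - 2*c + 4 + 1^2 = 2*c^3 + c^2 - 8*c + 5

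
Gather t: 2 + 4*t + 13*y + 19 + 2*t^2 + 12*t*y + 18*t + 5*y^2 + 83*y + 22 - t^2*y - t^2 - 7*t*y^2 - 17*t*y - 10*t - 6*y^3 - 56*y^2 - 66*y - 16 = t^2*(1 - y) + t*(-7*y^2 - 5*y + 12) - 6*y^3 - 51*y^2 + 30*y + 27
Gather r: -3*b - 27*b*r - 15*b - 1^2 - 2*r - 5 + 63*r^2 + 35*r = -18*b + 63*r^2 + r*(33 - 27*b) - 6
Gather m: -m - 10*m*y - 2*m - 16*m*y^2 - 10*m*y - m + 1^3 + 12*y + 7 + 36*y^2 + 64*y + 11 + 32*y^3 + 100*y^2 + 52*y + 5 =m*(-16*y^2 - 20*y - 4) + 32*y^3 + 136*y^2 + 128*y + 24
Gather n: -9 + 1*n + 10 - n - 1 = 0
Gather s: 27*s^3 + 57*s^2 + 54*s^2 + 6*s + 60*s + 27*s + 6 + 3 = 27*s^3 + 111*s^2 + 93*s + 9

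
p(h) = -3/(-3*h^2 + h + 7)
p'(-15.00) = 0.00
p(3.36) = 0.13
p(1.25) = -0.84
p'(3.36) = -0.10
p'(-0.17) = 0.13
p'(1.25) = -1.54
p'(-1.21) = 12.68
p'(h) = -3*(6*h - 1)/(-3*h^2 + h + 7)^2 = 3*(1 - 6*h)/(-3*h^2 + h + 7)^2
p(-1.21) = -2.15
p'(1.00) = -0.60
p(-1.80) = 0.66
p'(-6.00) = 0.01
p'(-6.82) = 0.01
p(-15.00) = 0.00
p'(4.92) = -0.02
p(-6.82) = 0.02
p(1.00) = -0.60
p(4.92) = 0.05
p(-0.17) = -0.44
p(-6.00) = 0.03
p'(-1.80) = 1.73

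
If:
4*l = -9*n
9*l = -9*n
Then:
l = 0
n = 0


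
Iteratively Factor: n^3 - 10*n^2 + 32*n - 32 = (n - 4)*(n^2 - 6*n + 8) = (n - 4)^2*(n - 2)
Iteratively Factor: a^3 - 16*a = (a)*(a^2 - 16) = a*(a - 4)*(a + 4)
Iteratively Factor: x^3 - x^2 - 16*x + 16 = (x - 1)*(x^2 - 16) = (x - 1)*(x + 4)*(x - 4)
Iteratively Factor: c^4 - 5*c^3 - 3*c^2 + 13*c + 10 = (c + 1)*(c^3 - 6*c^2 + 3*c + 10) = (c - 2)*(c + 1)*(c^2 - 4*c - 5) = (c - 2)*(c + 1)^2*(c - 5)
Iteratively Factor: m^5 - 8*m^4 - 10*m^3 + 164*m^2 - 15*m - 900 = (m + 3)*(m^4 - 11*m^3 + 23*m^2 + 95*m - 300) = (m - 5)*(m + 3)*(m^3 - 6*m^2 - 7*m + 60) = (m - 5)*(m - 4)*(m + 3)*(m^2 - 2*m - 15) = (m - 5)^2*(m - 4)*(m + 3)*(m + 3)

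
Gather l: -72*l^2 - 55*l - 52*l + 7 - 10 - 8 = -72*l^2 - 107*l - 11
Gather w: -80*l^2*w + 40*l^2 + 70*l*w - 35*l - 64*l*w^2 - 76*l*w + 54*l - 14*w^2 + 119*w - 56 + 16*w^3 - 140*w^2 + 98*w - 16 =40*l^2 + 19*l + 16*w^3 + w^2*(-64*l - 154) + w*(-80*l^2 - 6*l + 217) - 72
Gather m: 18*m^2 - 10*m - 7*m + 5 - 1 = 18*m^2 - 17*m + 4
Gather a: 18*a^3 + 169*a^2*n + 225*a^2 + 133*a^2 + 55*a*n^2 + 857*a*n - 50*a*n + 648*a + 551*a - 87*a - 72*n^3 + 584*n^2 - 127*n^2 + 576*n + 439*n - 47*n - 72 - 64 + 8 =18*a^3 + a^2*(169*n + 358) + a*(55*n^2 + 807*n + 1112) - 72*n^3 + 457*n^2 + 968*n - 128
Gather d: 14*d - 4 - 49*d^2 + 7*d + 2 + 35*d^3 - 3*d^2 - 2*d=35*d^3 - 52*d^2 + 19*d - 2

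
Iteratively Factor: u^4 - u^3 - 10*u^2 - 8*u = (u + 1)*(u^3 - 2*u^2 - 8*u) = (u + 1)*(u + 2)*(u^2 - 4*u) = u*(u + 1)*(u + 2)*(u - 4)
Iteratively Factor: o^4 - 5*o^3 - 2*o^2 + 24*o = (o)*(o^3 - 5*o^2 - 2*o + 24) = o*(o + 2)*(o^2 - 7*o + 12) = o*(o - 3)*(o + 2)*(o - 4)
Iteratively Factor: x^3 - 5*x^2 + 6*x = (x)*(x^2 - 5*x + 6) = x*(x - 2)*(x - 3)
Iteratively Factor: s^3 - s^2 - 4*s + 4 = (s - 1)*(s^2 - 4) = (s - 2)*(s - 1)*(s + 2)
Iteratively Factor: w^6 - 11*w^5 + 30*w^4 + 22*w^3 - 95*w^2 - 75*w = (w + 1)*(w^5 - 12*w^4 + 42*w^3 - 20*w^2 - 75*w) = (w - 3)*(w + 1)*(w^4 - 9*w^3 + 15*w^2 + 25*w) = (w - 3)*(w + 1)^2*(w^3 - 10*w^2 + 25*w) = (w - 5)*(w - 3)*(w + 1)^2*(w^2 - 5*w) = (w - 5)^2*(w - 3)*(w + 1)^2*(w)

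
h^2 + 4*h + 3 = (h + 1)*(h + 3)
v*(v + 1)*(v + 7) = v^3 + 8*v^2 + 7*v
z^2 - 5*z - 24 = (z - 8)*(z + 3)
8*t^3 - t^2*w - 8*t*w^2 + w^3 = (-8*t + w)*(-t + w)*(t + w)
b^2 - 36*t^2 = (b - 6*t)*(b + 6*t)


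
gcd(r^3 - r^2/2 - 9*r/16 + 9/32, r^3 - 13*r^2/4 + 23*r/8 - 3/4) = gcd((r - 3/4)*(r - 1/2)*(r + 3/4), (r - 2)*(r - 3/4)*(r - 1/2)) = r^2 - 5*r/4 + 3/8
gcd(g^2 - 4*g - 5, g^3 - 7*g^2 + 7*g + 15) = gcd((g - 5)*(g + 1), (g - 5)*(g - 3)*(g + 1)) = g^2 - 4*g - 5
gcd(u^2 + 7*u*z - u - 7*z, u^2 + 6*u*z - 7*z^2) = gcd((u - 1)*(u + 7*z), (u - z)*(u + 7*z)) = u + 7*z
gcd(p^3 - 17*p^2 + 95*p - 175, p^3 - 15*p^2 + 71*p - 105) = p^2 - 12*p + 35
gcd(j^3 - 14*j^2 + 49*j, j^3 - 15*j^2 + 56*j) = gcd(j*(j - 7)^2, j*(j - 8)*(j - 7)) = j^2 - 7*j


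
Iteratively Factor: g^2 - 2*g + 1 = (g - 1)*(g - 1)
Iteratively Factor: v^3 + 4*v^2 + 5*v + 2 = (v + 2)*(v^2 + 2*v + 1) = (v + 1)*(v + 2)*(v + 1)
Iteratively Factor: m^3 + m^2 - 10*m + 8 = (m - 2)*(m^2 + 3*m - 4) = (m - 2)*(m + 4)*(m - 1)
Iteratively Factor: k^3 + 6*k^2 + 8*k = (k + 4)*(k^2 + 2*k) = (k + 2)*(k + 4)*(k)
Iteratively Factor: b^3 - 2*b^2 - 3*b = (b - 3)*(b^2 + b) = (b - 3)*(b + 1)*(b)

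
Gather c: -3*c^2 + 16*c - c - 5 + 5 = -3*c^2 + 15*c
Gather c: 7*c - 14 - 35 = 7*c - 49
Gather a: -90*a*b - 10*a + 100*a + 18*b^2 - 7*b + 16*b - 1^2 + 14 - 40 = a*(90 - 90*b) + 18*b^2 + 9*b - 27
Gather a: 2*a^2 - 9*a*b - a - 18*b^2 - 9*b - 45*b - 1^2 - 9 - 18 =2*a^2 + a*(-9*b - 1) - 18*b^2 - 54*b - 28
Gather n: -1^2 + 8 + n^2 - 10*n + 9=n^2 - 10*n + 16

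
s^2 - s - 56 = (s - 8)*(s + 7)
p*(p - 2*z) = p^2 - 2*p*z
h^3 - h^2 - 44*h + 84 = (h - 6)*(h - 2)*(h + 7)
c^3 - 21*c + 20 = (c - 4)*(c - 1)*(c + 5)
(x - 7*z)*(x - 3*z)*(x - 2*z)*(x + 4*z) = x^4 - 8*x^3*z - 7*x^2*z^2 + 122*x*z^3 - 168*z^4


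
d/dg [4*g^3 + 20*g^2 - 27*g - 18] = 12*g^2 + 40*g - 27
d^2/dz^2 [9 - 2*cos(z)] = 2*cos(z)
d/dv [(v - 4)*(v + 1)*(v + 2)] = 3*v^2 - 2*v - 10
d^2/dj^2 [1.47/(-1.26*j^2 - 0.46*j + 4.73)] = (4.667544*j^2 + 1.704024*j - 1.47*(2.52*j + 0.46)*(5.04*j + 0.92) - 17.521812)/(1.26*j^2 + 0.46*j - 4.73)^3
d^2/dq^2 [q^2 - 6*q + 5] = 2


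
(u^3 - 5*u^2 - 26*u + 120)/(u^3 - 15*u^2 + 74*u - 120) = (u + 5)/(u - 5)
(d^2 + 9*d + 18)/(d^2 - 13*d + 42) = (d^2 + 9*d + 18)/(d^2 - 13*d + 42)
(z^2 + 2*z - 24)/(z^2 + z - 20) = (z + 6)/(z + 5)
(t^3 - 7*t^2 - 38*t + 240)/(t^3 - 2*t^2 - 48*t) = (t - 5)/t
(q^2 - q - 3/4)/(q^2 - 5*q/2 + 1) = (4*q^2 - 4*q - 3)/(2*(2*q^2 - 5*q + 2))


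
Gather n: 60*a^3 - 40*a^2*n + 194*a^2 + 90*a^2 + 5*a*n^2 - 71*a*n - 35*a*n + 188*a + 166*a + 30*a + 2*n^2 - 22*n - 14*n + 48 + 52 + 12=60*a^3 + 284*a^2 + 384*a + n^2*(5*a + 2) + n*(-40*a^2 - 106*a - 36) + 112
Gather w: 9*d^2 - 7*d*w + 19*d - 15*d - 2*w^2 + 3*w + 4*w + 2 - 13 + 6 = 9*d^2 + 4*d - 2*w^2 + w*(7 - 7*d) - 5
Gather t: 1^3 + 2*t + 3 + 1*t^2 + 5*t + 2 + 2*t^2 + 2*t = 3*t^2 + 9*t + 6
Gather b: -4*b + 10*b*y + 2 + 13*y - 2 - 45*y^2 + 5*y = b*(10*y - 4) - 45*y^2 + 18*y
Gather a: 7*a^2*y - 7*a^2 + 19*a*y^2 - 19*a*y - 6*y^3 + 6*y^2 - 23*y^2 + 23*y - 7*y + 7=a^2*(7*y - 7) + a*(19*y^2 - 19*y) - 6*y^3 - 17*y^2 + 16*y + 7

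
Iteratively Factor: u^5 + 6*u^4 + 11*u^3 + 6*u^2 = (u + 1)*(u^4 + 5*u^3 + 6*u^2) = (u + 1)*(u + 2)*(u^3 + 3*u^2) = (u + 1)*(u + 2)*(u + 3)*(u^2) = u*(u + 1)*(u + 2)*(u + 3)*(u)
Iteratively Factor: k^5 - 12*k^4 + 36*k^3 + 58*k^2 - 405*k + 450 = (k + 3)*(k^4 - 15*k^3 + 81*k^2 - 185*k + 150) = (k - 2)*(k + 3)*(k^3 - 13*k^2 + 55*k - 75) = (k - 3)*(k - 2)*(k + 3)*(k^2 - 10*k + 25) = (k - 5)*(k - 3)*(k - 2)*(k + 3)*(k - 5)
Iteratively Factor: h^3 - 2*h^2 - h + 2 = (h + 1)*(h^2 - 3*h + 2) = (h - 1)*(h + 1)*(h - 2)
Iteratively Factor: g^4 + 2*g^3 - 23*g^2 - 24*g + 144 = (g + 4)*(g^3 - 2*g^2 - 15*g + 36) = (g + 4)^2*(g^2 - 6*g + 9) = (g - 3)*(g + 4)^2*(g - 3)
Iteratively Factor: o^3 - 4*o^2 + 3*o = (o - 1)*(o^2 - 3*o) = o*(o - 1)*(o - 3)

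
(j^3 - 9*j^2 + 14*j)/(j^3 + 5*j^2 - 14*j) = (j - 7)/(j + 7)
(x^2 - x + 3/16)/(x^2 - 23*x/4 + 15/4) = (x - 1/4)/(x - 5)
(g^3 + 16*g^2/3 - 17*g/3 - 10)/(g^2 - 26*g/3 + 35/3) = (g^2 + 7*g + 6)/(g - 7)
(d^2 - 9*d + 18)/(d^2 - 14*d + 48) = (d - 3)/(d - 8)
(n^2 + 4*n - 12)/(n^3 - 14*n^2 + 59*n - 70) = (n + 6)/(n^2 - 12*n + 35)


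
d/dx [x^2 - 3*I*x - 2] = 2*x - 3*I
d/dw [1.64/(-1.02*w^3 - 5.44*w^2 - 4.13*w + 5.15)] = (5.0184*w^2 + 17.8432*w + 6.7732)/(1.02*w^3 + 5.44*w^2 + 4.13*w - 5.15)^2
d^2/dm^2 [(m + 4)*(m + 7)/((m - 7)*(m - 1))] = 2*(19*m^3 + 63*m^2 - 903*m + 2261)/(m^6 - 24*m^5 + 213*m^4 - 848*m^3 + 1491*m^2 - 1176*m + 343)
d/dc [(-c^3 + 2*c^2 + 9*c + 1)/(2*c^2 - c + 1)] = (-2*c^4 + 2*c^3 - 23*c^2 + 10)/(4*c^4 - 4*c^3 + 5*c^2 - 2*c + 1)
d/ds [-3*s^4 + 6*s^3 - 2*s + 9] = -12*s^3 + 18*s^2 - 2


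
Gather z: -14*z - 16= -14*z - 16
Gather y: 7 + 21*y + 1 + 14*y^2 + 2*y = 14*y^2 + 23*y + 8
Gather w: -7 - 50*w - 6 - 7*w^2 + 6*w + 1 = -7*w^2 - 44*w - 12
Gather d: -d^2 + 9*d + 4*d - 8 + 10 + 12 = -d^2 + 13*d + 14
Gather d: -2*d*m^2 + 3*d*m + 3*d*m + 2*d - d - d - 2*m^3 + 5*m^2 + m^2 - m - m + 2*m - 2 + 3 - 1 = d*(-2*m^2 + 6*m) - 2*m^3 + 6*m^2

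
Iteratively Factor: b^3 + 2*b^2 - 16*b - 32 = (b - 4)*(b^2 + 6*b + 8) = (b - 4)*(b + 4)*(b + 2)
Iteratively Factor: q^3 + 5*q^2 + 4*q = (q + 1)*(q^2 + 4*q) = q*(q + 1)*(q + 4)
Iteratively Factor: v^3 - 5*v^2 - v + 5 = (v - 5)*(v^2 - 1) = (v - 5)*(v - 1)*(v + 1)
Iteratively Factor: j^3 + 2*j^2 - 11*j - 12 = (j + 4)*(j^2 - 2*j - 3) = (j - 3)*(j + 4)*(j + 1)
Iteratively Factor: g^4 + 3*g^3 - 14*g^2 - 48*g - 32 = (g + 4)*(g^3 - g^2 - 10*g - 8) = (g + 1)*(g + 4)*(g^2 - 2*g - 8) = (g - 4)*(g + 1)*(g + 4)*(g + 2)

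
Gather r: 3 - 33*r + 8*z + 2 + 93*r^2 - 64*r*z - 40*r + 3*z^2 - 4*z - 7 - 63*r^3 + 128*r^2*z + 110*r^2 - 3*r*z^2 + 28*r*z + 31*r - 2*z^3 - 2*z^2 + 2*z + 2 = -63*r^3 + r^2*(128*z + 203) + r*(-3*z^2 - 36*z - 42) - 2*z^3 + z^2 + 6*z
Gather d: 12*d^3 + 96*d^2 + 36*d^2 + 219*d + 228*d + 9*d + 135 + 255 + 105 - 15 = 12*d^3 + 132*d^2 + 456*d + 480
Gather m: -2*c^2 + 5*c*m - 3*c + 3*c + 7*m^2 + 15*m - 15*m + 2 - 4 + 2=-2*c^2 + 5*c*m + 7*m^2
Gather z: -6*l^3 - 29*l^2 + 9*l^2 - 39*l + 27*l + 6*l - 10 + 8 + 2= -6*l^3 - 20*l^2 - 6*l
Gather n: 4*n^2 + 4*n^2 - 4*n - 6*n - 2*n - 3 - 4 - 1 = 8*n^2 - 12*n - 8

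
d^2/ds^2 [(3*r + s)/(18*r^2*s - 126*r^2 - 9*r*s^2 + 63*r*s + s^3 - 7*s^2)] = 2*((3*r + s)*(18*r^2 - 18*r*s + 63*r + 3*s^2 - 14*s)^2 + (-18*r^2 + 18*r*s - 63*r - 3*s^2 + 14*s + (3*r + s)*(9*r - 3*s + 7))*(18*r^2*s - 126*r^2 - 9*r*s^2 + 63*r*s + s^3 - 7*s^2))/(18*r^2*s - 126*r^2 - 9*r*s^2 + 63*r*s + s^3 - 7*s^2)^3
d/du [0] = 0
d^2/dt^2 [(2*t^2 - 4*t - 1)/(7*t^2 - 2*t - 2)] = 6*(-56*t^3 - 21*t^2 - 42*t + 2)/(343*t^6 - 294*t^5 - 210*t^4 + 160*t^3 + 60*t^2 - 24*t - 8)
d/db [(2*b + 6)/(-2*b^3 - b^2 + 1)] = 2*(-2*b^3 - b^2 + 2*b*(b + 3)*(3*b + 1) + 1)/(2*b^3 + b^2 - 1)^2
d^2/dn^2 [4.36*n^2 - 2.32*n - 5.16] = 8.72000000000000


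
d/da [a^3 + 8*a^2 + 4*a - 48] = 3*a^2 + 16*a + 4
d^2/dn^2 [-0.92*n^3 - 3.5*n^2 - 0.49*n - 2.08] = -5.52*n - 7.0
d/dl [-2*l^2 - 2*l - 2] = -4*l - 2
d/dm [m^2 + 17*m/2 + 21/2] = 2*m + 17/2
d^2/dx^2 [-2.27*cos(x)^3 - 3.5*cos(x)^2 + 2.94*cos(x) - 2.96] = -1.2375*cos(x) + 7.0*cos(2*x) + 5.1075*cos(3*x)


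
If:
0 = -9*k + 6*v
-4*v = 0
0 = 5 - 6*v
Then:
No Solution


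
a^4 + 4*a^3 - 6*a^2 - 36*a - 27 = (a - 3)*(a + 1)*(a + 3)^2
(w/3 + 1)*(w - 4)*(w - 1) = w^3/3 - 2*w^2/3 - 11*w/3 + 4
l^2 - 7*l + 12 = (l - 4)*(l - 3)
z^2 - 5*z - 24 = (z - 8)*(z + 3)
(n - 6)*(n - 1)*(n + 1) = n^3 - 6*n^2 - n + 6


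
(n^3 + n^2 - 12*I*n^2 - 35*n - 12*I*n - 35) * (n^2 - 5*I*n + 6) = n^5 + n^4 - 17*I*n^4 - 89*n^3 - 17*I*n^3 - 89*n^2 + 103*I*n^2 - 210*n + 103*I*n - 210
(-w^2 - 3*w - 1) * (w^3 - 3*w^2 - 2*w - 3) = -w^5 + 10*w^3 + 12*w^2 + 11*w + 3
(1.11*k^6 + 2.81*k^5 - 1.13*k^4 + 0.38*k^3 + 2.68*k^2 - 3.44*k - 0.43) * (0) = 0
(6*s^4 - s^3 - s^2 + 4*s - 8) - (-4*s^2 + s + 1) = 6*s^4 - s^3 + 3*s^2 + 3*s - 9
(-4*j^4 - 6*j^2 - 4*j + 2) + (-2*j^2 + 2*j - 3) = -4*j^4 - 8*j^2 - 2*j - 1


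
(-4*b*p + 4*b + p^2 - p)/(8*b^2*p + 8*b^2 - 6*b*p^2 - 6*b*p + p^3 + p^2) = (p - 1)/(-2*b*p - 2*b + p^2 + p)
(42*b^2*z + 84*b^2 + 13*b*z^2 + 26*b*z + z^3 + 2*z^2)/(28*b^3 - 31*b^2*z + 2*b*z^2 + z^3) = (6*b*z + 12*b + z^2 + 2*z)/(4*b^2 - 5*b*z + z^2)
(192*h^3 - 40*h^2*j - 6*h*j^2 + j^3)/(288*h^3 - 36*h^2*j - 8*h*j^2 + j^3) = (4*h - j)/(6*h - j)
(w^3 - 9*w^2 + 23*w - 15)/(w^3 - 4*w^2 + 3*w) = (w - 5)/w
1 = 1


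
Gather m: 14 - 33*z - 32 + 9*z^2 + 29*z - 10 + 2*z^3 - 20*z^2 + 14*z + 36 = 2*z^3 - 11*z^2 + 10*z + 8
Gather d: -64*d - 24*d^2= -24*d^2 - 64*d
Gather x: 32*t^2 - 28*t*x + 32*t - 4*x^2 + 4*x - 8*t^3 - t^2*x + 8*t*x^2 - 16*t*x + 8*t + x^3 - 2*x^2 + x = -8*t^3 + 32*t^2 + 40*t + x^3 + x^2*(8*t - 6) + x*(-t^2 - 44*t + 5)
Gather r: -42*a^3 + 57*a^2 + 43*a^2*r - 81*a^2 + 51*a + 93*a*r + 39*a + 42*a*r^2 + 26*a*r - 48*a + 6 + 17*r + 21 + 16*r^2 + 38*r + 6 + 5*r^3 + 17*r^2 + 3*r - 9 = -42*a^3 - 24*a^2 + 42*a + 5*r^3 + r^2*(42*a + 33) + r*(43*a^2 + 119*a + 58) + 24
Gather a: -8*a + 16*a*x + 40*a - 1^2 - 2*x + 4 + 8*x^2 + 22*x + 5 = a*(16*x + 32) + 8*x^2 + 20*x + 8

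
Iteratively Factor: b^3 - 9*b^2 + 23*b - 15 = (b - 1)*(b^2 - 8*b + 15) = (b - 3)*(b - 1)*(b - 5)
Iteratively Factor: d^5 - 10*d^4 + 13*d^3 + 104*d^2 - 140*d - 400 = (d + 2)*(d^4 - 12*d^3 + 37*d^2 + 30*d - 200) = (d - 4)*(d + 2)*(d^3 - 8*d^2 + 5*d + 50) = (d - 5)*(d - 4)*(d + 2)*(d^2 - 3*d - 10) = (d - 5)^2*(d - 4)*(d + 2)*(d + 2)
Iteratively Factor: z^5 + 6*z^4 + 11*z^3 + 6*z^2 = (z + 2)*(z^4 + 4*z^3 + 3*z^2) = z*(z + 2)*(z^3 + 4*z^2 + 3*z) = z*(z + 1)*(z + 2)*(z^2 + 3*z) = z*(z + 1)*(z + 2)*(z + 3)*(z)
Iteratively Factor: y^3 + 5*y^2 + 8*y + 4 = (y + 2)*(y^2 + 3*y + 2) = (y + 1)*(y + 2)*(y + 2)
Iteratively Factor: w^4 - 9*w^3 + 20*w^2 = (w)*(w^3 - 9*w^2 + 20*w) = w^2*(w^2 - 9*w + 20) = w^2*(w - 4)*(w - 5)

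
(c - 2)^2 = c^2 - 4*c + 4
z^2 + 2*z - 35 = (z - 5)*(z + 7)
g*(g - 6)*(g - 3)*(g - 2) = g^4 - 11*g^3 + 36*g^2 - 36*g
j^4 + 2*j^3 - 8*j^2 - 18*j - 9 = (j - 3)*(j + 1)^2*(j + 3)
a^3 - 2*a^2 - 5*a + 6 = (a - 3)*(a - 1)*(a + 2)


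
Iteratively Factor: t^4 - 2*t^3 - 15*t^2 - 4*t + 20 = (t - 1)*(t^3 - t^2 - 16*t - 20) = (t - 5)*(t - 1)*(t^2 + 4*t + 4) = (t - 5)*(t - 1)*(t + 2)*(t + 2)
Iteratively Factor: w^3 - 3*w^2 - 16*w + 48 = (w - 4)*(w^2 + w - 12) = (w - 4)*(w + 4)*(w - 3)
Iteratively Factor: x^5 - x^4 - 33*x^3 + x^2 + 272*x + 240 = (x + 4)*(x^4 - 5*x^3 - 13*x^2 + 53*x + 60) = (x - 4)*(x + 4)*(x^3 - x^2 - 17*x - 15) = (x - 5)*(x - 4)*(x + 4)*(x^2 + 4*x + 3) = (x - 5)*(x - 4)*(x + 3)*(x + 4)*(x + 1)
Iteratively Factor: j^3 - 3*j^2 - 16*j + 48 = (j - 4)*(j^2 + j - 12) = (j - 4)*(j - 3)*(j + 4)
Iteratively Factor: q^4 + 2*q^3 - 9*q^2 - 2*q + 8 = (q - 2)*(q^3 + 4*q^2 - q - 4) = (q - 2)*(q - 1)*(q^2 + 5*q + 4) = (q - 2)*(q - 1)*(q + 1)*(q + 4)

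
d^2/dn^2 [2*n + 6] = 0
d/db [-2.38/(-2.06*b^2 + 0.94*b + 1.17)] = (2.2372 - 9.8056*b)/(-2.06*b^2 + 0.94*b + 1.17)^2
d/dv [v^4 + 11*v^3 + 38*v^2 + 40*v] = 4*v^3 + 33*v^2 + 76*v + 40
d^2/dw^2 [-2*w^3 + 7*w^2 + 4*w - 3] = 14 - 12*w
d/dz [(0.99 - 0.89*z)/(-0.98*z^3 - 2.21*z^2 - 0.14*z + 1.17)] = (-1.7444*z^3 + 0.9437*z^2 + 4.3758*z - 0.9027)/(0.9604*z^6 + 4.3316*z^5 + 5.1585*z^4 - 1.6744*z^3 - 5.1518*z^2 - 0.3276*z + 1.3689)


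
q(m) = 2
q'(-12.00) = 0.00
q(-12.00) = 2.00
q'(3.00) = 0.00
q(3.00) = 2.00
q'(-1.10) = 0.00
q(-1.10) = 2.00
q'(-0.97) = 0.00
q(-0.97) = 2.00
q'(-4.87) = 0.00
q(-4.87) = 2.00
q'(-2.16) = 0.00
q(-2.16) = 2.00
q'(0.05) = 0.00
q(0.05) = 2.00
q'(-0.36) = 0.00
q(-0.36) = 2.00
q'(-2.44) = 0.00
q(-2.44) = 2.00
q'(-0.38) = 0.00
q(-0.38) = 2.00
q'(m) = 0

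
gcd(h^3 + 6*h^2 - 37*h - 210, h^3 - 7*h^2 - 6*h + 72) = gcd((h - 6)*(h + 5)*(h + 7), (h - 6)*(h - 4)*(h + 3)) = h - 6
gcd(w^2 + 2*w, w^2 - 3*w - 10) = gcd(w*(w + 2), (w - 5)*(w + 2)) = w + 2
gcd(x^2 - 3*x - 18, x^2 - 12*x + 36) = x - 6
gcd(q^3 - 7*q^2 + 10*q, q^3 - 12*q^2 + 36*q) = q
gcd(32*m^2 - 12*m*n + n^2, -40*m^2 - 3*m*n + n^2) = 8*m - n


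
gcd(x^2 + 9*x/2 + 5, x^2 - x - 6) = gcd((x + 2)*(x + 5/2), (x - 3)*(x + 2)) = x + 2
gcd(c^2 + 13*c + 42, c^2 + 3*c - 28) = c + 7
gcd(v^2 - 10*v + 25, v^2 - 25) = v - 5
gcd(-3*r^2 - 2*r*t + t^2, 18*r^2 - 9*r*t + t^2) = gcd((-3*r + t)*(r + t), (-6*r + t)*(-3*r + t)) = 3*r - t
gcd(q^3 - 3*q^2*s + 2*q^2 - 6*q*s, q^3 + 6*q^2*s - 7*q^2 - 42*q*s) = q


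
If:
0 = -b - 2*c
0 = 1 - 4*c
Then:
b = -1/2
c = 1/4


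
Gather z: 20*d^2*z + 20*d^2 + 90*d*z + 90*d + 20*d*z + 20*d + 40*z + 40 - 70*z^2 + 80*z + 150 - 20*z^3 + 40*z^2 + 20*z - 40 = 20*d^2 + 110*d - 20*z^3 - 30*z^2 + z*(20*d^2 + 110*d + 140) + 150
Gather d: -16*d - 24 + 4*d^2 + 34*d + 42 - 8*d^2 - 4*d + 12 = -4*d^2 + 14*d + 30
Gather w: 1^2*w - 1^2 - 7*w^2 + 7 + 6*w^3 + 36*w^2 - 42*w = 6*w^3 + 29*w^2 - 41*w + 6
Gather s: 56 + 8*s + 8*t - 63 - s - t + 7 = 7*s + 7*t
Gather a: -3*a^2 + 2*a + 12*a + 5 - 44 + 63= -3*a^2 + 14*a + 24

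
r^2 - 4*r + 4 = (r - 2)^2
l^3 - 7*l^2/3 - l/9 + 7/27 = (l - 7/3)*(l - 1/3)*(l + 1/3)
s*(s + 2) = s^2 + 2*s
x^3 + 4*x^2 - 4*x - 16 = (x - 2)*(x + 2)*(x + 4)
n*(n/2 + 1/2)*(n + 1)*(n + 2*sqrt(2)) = n^4/2 + n^3 + sqrt(2)*n^3 + n^2/2 + 2*sqrt(2)*n^2 + sqrt(2)*n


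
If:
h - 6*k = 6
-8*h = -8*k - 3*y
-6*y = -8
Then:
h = -3/5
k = -11/10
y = 4/3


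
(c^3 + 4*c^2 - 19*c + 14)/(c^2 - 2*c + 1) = (c^2 + 5*c - 14)/(c - 1)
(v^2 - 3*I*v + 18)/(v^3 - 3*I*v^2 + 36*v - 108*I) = (v + 3*I)/(v^2 + 3*I*v + 18)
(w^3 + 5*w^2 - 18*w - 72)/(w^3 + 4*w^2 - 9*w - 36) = (w^2 + 2*w - 24)/(w^2 + w - 12)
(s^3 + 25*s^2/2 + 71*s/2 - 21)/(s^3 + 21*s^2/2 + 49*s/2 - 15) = (s + 7)/(s + 5)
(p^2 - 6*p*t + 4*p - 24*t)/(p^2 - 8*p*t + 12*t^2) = (p + 4)/(p - 2*t)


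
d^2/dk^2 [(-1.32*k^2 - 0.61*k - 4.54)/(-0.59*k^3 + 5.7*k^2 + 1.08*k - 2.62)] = (0.918984*k^6 + 1.27404599999998*k^5 + 11.7025319999999*k^4 - 248.69136*k^3 + 974.632296*k^2 + 180.240288*k + 167.76576)/(0.205379*k^9 - 5.95251*k^8 + 56.379456*k^7 - 160.664694*k^6 - 156.069432*k^5 + 225.409176*k^4 + 107.662596*k^3 - 108.213336*k^2 - 22.240656*k + 17.984728)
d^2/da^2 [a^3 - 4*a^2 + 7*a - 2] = 6*a - 8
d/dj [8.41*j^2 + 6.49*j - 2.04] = 16.82*j + 6.49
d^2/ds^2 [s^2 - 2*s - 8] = 2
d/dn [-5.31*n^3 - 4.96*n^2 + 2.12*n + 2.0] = -15.93*n^2 - 9.92*n + 2.12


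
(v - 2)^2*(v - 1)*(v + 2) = v^4 - 3*v^3 - 2*v^2 + 12*v - 8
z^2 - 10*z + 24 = (z - 6)*(z - 4)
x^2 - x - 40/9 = (x - 8/3)*(x + 5/3)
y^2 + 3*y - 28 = (y - 4)*(y + 7)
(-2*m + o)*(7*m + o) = -14*m^2 + 5*m*o + o^2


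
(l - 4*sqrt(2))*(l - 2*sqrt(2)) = l^2 - 6*sqrt(2)*l + 16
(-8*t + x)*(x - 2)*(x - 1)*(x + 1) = -8*t*x^3 + 16*t*x^2 + 8*t*x - 16*t + x^4 - 2*x^3 - x^2 + 2*x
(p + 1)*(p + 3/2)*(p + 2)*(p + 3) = p^4 + 15*p^3/2 + 20*p^2 + 45*p/2 + 9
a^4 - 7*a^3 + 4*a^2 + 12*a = a*(a - 6)*(a - 2)*(a + 1)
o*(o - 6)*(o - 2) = o^3 - 8*o^2 + 12*o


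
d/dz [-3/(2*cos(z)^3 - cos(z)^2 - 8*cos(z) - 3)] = 6*(-3*cos(z)^2 + cos(z) + 4)*sin(z)/(-2*cos(z)^3 + cos(z)^2 + 8*cos(z) + 3)^2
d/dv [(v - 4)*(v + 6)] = 2*v + 2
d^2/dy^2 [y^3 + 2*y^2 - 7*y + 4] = 6*y + 4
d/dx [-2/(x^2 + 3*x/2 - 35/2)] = 4*(4*x + 3)/(2*x^2 + 3*x - 35)^2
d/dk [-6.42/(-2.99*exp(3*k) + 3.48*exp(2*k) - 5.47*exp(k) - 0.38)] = (-57.5874*exp(2*k) + 44.6832*exp(k) - 35.1174)*exp(k)/(2.99*exp(3*k) - 3.48*exp(2*k) + 5.47*exp(k) + 0.38)^2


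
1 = 1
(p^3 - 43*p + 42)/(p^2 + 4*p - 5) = (p^2 + p - 42)/(p + 5)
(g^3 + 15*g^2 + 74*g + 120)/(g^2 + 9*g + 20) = g + 6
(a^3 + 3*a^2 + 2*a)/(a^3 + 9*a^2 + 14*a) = (a + 1)/(a + 7)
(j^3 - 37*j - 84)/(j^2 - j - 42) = (j^2 + 7*j + 12)/(j + 6)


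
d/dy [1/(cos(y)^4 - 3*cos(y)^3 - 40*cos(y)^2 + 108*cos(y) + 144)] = (4*cos(y)^3 - 9*cos(y)^2 - 80*cos(y) + 108)*sin(y)/(cos(y)^4 - 3*cos(y)^3 - 40*cos(y)^2 + 108*cos(y) + 144)^2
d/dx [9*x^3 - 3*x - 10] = 27*x^2 - 3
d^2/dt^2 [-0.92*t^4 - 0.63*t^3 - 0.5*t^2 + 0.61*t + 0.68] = -11.04*t^2 - 3.78*t - 1.0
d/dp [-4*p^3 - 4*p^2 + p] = -12*p^2 - 8*p + 1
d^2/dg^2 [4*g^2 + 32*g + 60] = 8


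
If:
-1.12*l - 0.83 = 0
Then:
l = -0.74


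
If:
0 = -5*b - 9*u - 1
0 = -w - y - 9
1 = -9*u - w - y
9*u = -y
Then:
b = -9/5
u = 8/9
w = -1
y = -8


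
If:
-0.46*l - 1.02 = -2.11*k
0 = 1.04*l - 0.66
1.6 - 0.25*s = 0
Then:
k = 0.62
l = 0.63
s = 6.40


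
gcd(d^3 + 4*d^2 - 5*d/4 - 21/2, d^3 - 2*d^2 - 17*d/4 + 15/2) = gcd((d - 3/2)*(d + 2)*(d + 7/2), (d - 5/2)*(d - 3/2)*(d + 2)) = d^2 + d/2 - 3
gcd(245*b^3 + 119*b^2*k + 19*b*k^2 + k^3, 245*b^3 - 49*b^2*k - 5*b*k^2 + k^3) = 7*b + k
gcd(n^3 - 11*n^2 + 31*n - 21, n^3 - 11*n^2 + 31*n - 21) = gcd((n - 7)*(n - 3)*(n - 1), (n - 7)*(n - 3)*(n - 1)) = n^3 - 11*n^2 + 31*n - 21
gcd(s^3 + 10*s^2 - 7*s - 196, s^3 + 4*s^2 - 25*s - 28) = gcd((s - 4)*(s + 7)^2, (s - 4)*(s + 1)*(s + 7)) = s^2 + 3*s - 28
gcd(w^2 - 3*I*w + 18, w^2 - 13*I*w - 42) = w - 6*I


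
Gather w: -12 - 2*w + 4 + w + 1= -w - 7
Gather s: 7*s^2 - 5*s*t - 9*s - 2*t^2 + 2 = 7*s^2 + s*(-5*t - 9) - 2*t^2 + 2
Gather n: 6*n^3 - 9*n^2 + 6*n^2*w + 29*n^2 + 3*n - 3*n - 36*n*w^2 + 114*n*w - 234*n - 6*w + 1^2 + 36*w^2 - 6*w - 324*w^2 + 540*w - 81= 6*n^3 + n^2*(6*w + 20) + n*(-36*w^2 + 114*w - 234) - 288*w^2 + 528*w - 80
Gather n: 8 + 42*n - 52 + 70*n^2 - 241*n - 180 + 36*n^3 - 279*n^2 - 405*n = 36*n^3 - 209*n^2 - 604*n - 224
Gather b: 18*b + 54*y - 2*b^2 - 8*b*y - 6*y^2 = -2*b^2 + b*(18 - 8*y) - 6*y^2 + 54*y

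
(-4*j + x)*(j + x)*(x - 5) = -4*j^2*x + 20*j^2 - 3*j*x^2 + 15*j*x + x^3 - 5*x^2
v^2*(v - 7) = v^3 - 7*v^2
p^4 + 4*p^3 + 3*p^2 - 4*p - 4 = (p - 1)*(p + 1)*(p + 2)^2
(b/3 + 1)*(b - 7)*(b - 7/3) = b^3/3 - 19*b^2/9 - 35*b/9 + 49/3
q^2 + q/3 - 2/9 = (q - 1/3)*(q + 2/3)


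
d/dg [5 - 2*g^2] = -4*g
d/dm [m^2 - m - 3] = 2*m - 1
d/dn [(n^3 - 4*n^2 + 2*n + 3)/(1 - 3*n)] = (-6*n^3 + 15*n^2 - 8*n + 11)/(9*n^2 - 6*n + 1)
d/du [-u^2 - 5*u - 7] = -2*u - 5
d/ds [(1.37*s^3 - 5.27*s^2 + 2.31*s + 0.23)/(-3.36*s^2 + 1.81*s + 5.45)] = (-4.6032*s^4 + 4.9594*s^3 + 20.6224*s^2 - 55.8974*s + 12.1732)/(11.2896*s^4 - 12.1632*s^3 - 33.3479*s^2 + 19.729*s + 29.7025)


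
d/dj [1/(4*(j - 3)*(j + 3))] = -j/(2*j^4 - 36*j^2 + 162)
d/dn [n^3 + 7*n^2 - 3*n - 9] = 3*n^2 + 14*n - 3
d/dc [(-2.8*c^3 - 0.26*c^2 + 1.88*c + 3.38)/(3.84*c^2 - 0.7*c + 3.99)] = (-10.752*c^4 + 3.92*c^3 - 40.5532*c^2 - 28.0332*c + 9.8672)/(14.7456*c^4 - 5.376*c^3 + 31.1332*c^2 - 5.586*c + 15.9201)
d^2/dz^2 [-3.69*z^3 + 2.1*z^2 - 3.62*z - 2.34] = 4.2 - 22.14*z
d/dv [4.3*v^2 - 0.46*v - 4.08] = 8.6*v - 0.46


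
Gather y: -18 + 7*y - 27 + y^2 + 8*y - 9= y^2 + 15*y - 54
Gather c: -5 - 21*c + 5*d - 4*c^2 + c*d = -4*c^2 + c*(d - 21) + 5*d - 5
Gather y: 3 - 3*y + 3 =6 - 3*y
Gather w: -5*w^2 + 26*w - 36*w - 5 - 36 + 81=-5*w^2 - 10*w + 40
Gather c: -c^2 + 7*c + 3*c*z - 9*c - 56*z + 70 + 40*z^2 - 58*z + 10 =-c^2 + c*(3*z - 2) + 40*z^2 - 114*z + 80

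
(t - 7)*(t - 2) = t^2 - 9*t + 14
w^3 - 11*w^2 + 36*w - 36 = (w - 6)*(w - 3)*(w - 2)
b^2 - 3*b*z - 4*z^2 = (b - 4*z)*(b + z)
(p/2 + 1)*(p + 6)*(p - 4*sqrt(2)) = p^3/2 - 2*sqrt(2)*p^2 + 4*p^2 - 16*sqrt(2)*p + 6*p - 24*sqrt(2)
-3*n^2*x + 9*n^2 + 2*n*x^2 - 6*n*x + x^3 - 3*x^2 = (-n + x)*(3*n + x)*(x - 3)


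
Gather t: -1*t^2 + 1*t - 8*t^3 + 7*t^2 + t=-8*t^3 + 6*t^2 + 2*t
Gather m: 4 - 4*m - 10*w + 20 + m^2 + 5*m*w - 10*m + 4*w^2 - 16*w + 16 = m^2 + m*(5*w - 14) + 4*w^2 - 26*w + 40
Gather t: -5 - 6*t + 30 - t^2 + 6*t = 25 - t^2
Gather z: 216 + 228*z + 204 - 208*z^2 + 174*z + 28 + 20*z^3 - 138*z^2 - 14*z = 20*z^3 - 346*z^2 + 388*z + 448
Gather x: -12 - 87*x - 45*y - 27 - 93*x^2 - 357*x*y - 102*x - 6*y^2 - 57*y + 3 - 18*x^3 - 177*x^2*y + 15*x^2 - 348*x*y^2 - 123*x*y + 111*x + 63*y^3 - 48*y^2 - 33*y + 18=-18*x^3 + x^2*(-177*y - 78) + x*(-348*y^2 - 480*y - 78) + 63*y^3 - 54*y^2 - 135*y - 18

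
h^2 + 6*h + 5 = (h + 1)*(h + 5)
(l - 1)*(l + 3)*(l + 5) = l^3 + 7*l^2 + 7*l - 15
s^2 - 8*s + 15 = (s - 5)*(s - 3)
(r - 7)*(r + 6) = r^2 - r - 42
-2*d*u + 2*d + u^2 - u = (-2*d + u)*(u - 1)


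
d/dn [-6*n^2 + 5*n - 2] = 5 - 12*n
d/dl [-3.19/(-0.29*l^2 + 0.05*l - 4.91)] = (0.1595 - 1.8502*l)/(0.29*l^2 - 0.05*l + 4.91)^2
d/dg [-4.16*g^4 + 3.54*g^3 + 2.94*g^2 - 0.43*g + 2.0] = -16.64*g^3 + 10.62*g^2 + 5.88*g - 0.43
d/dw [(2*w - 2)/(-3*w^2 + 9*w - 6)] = 2/(3*(w^2 - 4*w + 4))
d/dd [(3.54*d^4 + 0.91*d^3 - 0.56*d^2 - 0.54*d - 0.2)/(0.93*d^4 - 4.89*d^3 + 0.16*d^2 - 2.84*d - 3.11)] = (-18.1569*d^6 + 2.1744*d^5 - 31.247*d^4 - 53.7436*d^3 - 9.7475*d^2 + 3.5472*d + 1.1114)/(0.8649*d^8 - 9.0954*d^7 + 24.2097*d^6 - 6.8472*d^5 + 22.0162*d^4 + 29.507*d^3 + 7.0704*d^2 + 17.6648*d + 9.6721)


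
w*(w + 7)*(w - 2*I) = w^3 + 7*w^2 - 2*I*w^2 - 14*I*w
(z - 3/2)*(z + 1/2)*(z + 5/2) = z^3 + 3*z^2/2 - 13*z/4 - 15/8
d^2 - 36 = (d - 6)*(d + 6)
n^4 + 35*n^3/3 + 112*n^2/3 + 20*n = n*(n + 2/3)*(n + 5)*(n + 6)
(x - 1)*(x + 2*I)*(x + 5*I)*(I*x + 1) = I*x^4 - 6*x^3 - I*x^3 + 6*x^2 - 3*I*x^2 - 10*x + 3*I*x + 10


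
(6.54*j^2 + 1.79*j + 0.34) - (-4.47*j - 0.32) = 6.54*j^2 + 6.26*j + 0.66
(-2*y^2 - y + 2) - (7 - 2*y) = -2*y^2 + y - 5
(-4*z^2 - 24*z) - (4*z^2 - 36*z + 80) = -8*z^2 + 12*z - 80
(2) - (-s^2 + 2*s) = s^2 - 2*s + 2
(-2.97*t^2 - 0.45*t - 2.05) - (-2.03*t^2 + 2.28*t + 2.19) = -0.94*t^2 - 2.73*t - 4.24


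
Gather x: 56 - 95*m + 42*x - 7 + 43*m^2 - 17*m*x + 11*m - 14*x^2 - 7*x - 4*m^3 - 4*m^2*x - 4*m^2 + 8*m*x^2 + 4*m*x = -4*m^3 + 39*m^2 - 84*m + x^2*(8*m - 14) + x*(-4*m^2 - 13*m + 35) + 49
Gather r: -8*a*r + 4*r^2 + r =4*r^2 + r*(1 - 8*a)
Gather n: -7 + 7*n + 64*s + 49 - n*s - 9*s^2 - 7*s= n*(7 - s) - 9*s^2 + 57*s + 42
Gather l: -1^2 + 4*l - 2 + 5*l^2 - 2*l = 5*l^2 + 2*l - 3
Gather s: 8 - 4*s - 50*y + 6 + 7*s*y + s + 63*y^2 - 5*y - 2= s*(7*y - 3) + 63*y^2 - 55*y + 12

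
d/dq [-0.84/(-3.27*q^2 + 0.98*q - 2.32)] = (0.8232 - 5.4936*q)/(3.27*q^2 - 0.98*q + 2.32)^2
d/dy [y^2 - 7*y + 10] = 2*y - 7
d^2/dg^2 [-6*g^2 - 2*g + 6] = -12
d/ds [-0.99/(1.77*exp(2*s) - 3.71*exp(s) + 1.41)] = (3.5046*exp(s) - 3.6729)*exp(s)/(1.77*exp(2*s) - 3.71*exp(s) + 1.41)^2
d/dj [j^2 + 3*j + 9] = 2*j + 3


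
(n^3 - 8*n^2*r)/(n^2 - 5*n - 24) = n^2*(-n + 8*r)/(-n^2 + 5*n + 24)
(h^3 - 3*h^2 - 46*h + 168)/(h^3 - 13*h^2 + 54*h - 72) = (h + 7)/(h - 3)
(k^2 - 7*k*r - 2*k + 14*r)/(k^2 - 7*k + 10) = (k - 7*r)/(k - 5)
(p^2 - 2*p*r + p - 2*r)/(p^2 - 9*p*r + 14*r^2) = (p + 1)/(p - 7*r)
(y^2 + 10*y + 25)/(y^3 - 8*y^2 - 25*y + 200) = (y + 5)/(y^2 - 13*y + 40)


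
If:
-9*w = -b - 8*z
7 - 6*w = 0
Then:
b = 21/2 - 8*z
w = 7/6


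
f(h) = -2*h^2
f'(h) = -4*h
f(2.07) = -8.57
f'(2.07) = -8.28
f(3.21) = -20.61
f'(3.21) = -12.84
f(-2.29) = -10.49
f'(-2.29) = 9.16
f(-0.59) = -0.70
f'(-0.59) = 2.36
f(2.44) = -11.91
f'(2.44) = -9.76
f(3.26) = -21.26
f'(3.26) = -13.04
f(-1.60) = -5.12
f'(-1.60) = 6.40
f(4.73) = -44.75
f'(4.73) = -18.92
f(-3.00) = -18.00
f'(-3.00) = 12.00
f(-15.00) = -450.00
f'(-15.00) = 60.00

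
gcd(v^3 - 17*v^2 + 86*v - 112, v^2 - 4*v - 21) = v - 7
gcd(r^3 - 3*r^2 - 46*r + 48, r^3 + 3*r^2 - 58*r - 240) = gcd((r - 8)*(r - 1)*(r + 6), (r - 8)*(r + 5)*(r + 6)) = r^2 - 2*r - 48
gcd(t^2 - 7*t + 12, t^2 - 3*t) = t - 3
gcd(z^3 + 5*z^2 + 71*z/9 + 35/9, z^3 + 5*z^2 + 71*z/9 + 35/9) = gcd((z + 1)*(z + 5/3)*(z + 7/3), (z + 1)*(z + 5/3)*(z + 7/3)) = z^3 + 5*z^2 + 71*z/9 + 35/9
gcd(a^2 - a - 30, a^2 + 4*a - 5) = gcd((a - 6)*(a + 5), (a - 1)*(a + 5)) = a + 5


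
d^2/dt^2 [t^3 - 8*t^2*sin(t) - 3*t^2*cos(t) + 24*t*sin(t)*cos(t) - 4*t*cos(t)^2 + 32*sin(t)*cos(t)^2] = 8*t^2*sin(t) + 3*t^2*cos(t) + 12*t*sin(t) - 48*t*sin(2*t) - 32*t*cos(t) + 8*t*cos(2*t) + 6*t - 24*sin(t) + 8*sin(2*t) - 72*sin(3*t) - 6*cos(t) + 48*cos(2*t)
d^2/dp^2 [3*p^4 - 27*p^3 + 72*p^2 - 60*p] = 36*p^2 - 162*p + 144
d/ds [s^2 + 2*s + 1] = 2*s + 2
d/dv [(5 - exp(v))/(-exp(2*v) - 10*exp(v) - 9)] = (-2*(exp(v) - 5)*(exp(v) + 5) + exp(2*v) + 10*exp(v) + 9)*exp(v)/(exp(2*v) + 10*exp(v) + 9)^2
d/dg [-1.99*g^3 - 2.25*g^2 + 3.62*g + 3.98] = -5.97*g^2 - 4.5*g + 3.62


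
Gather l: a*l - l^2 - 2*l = -l^2 + l*(a - 2)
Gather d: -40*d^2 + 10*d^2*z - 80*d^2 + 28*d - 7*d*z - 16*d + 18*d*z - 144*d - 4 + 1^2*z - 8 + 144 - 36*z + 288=d^2*(10*z - 120) + d*(11*z - 132) - 35*z + 420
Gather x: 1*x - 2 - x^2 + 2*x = -x^2 + 3*x - 2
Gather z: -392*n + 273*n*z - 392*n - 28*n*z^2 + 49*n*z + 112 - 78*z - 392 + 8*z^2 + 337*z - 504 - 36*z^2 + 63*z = -784*n + z^2*(-28*n - 28) + z*(322*n + 322) - 784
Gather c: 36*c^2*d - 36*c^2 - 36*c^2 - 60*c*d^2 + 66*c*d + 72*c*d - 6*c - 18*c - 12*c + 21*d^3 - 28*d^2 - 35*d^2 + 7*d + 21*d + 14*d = c^2*(36*d - 72) + c*(-60*d^2 + 138*d - 36) + 21*d^3 - 63*d^2 + 42*d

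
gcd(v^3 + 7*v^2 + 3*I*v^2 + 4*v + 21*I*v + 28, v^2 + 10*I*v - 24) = v + 4*I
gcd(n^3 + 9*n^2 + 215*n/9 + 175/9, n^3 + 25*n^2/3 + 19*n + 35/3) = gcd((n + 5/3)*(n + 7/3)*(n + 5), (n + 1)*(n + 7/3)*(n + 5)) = n^2 + 22*n/3 + 35/3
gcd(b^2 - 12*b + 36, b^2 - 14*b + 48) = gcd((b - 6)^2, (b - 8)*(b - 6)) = b - 6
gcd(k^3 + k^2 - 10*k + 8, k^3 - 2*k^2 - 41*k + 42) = k - 1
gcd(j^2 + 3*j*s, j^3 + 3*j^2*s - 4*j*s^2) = j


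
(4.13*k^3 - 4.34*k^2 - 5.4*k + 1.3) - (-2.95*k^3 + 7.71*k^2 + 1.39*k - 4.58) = 7.08*k^3 - 12.05*k^2 - 6.79*k + 5.88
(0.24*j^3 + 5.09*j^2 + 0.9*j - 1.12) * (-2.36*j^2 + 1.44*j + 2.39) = -0.5664*j^5 - 11.6668*j^4 + 5.7792*j^3 + 16.1043*j^2 + 0.5382*j - 2.6768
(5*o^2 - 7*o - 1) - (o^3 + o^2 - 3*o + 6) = -o^3 + 4*o^2 - 4*o - 7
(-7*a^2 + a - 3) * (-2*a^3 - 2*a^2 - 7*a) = 14*a^5 + 12*a^4 + 53*a^3 - a^2 + 21*a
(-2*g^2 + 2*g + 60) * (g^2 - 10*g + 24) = -2*g^4 + 22*g^3 - 8*g^2 - 552*g + 1440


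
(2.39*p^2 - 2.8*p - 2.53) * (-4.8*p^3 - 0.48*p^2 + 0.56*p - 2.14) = -11.472*p^5 + 12.2928*p^4 + 14.8264*p^3 - 5.4682*p^2 + 4.5752*p + 5.4142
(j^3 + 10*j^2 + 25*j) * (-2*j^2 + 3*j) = -2*j^5 - 17*j^4 - 20*j^3 + 75*j^2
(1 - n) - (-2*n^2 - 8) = 2*n^2 - n + 9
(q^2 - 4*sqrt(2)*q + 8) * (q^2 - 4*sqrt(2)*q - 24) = q^4 - 8*sqrt(2)*q^3 + 16*q^2 + 64*sqrt(2)*q - 192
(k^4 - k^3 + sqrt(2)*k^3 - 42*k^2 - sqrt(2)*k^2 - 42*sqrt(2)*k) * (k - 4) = k^5 - 5*k^4 + sqrt(2)*k^4 - 38*k^3 - 5*sqrt(2)*k^3 - 38*sqrt(2)*k^2 + 168*k^2 + 168*sqrt(2)*k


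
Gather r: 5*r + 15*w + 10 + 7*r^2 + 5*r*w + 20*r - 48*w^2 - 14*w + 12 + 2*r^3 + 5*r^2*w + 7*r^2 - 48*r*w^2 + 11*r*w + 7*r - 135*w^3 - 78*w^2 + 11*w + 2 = 2*r^3 + r^2*(5*w + 14) + r*(-48*w^2 + 16*w + 32) - 135*w^3 - 126*w^2 + 12*w + 24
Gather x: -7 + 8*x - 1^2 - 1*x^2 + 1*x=-x^2 + 9*x - 8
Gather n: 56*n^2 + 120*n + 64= 56*n^2 + 120*n + 64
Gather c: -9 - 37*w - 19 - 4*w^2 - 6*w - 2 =-4*w^2 - 43*w - 30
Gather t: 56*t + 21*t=77*t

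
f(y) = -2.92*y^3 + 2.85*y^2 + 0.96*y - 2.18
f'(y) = -8.76*y^2 + 5.7*y + 0.96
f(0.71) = -1.11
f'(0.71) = 0.59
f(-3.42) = 144.68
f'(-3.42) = -120.99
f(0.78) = -1.08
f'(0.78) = 0.08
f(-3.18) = 117.49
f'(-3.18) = -105.75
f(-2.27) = 44.48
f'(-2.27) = -57.12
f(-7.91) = 1613.69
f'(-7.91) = -592.22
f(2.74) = -38.22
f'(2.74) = -49.19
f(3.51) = -89.97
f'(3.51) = -86.96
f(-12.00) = 5442.46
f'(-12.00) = -1328.88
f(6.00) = -524.54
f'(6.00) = -280.20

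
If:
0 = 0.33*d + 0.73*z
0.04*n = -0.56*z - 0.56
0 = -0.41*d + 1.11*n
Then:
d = 2.35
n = 0.87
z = -1.06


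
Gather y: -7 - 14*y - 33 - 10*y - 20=-24*y - 60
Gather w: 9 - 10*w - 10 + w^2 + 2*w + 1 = w^2 - 8*w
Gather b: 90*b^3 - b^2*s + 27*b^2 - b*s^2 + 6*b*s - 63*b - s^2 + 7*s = 90*b^3 + b^2*(27 - s) + b*(-s^2 + 6*s - 63) - s^2 + 7*s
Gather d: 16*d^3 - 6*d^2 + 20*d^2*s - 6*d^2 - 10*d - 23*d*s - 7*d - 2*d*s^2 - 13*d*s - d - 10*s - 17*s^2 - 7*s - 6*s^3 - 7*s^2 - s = 16*d^3 + d^2*(20*s - 12) + d*(-2*s^2 - 36*s - 18) - 6*s^3 - 24*s^2 - 18*s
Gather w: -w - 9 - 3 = -w - 12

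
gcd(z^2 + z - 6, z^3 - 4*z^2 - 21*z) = z + 3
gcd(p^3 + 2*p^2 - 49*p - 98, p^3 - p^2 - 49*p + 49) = p^2 - 49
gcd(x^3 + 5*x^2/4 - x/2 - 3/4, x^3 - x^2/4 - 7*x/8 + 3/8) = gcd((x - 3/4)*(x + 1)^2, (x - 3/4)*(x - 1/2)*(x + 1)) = x^2 + x/4 - 3/4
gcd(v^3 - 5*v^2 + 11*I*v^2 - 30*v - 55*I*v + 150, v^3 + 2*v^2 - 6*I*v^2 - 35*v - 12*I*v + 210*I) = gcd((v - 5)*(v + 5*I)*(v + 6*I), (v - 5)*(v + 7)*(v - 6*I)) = v - 5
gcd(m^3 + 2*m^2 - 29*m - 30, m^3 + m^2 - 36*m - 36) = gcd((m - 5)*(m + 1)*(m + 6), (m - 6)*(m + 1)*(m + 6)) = m^2 + 7*m + 6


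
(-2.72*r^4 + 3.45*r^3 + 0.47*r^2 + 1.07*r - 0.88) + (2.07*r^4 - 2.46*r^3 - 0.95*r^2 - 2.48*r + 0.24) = -0.65*r^4 + 0.99*r^3 - 0.48*r^2 - 1.41*r - 0.64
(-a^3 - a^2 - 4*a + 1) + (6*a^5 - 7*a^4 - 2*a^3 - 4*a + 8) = 6*a^5 - 7*a^4 - 3*a^3 - a^2 - 8*a + 9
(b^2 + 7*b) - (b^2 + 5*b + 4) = 2*b - 4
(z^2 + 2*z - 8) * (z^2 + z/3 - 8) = z^4 + 7*z^3/3 - 46*z^2/3 - 56*z/3 + 64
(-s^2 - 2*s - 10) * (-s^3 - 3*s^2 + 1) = s^5 + 5*s^4 + 16*s^3 + 29*s^2 - 2*s - 10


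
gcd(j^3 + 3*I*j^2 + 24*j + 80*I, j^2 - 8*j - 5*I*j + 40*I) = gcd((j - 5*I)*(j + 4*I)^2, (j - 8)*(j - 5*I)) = j - 5*I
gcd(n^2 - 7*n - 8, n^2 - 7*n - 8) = n^2 - 7*n - 8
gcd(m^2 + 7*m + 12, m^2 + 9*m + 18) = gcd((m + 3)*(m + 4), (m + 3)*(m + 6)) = m + 3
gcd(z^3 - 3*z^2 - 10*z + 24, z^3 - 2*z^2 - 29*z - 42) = z + 3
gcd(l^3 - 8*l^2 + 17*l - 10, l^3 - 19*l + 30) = l - 2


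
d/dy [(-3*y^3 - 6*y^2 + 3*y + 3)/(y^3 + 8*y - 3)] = 3*(2*y^4 - 18*y^3 - 10*y^2 + 12*y - 11)/(y^6 + 16*y^4 - 6*y^3 + 64*y^2 - 48*y + 9)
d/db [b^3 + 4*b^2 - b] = 3*b^2 + 8*b - 1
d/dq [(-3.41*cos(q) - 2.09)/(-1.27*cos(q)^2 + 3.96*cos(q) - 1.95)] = (4.3307*cos(q)^2 + 5.3086*cos(q) - 14.9259)*sin(q)/(1.6129*cos(q)^4 - 10.0584*cos(q)^3 + 20.6346*cos(q)^2 - 15.444*cos(q) + 3.8025)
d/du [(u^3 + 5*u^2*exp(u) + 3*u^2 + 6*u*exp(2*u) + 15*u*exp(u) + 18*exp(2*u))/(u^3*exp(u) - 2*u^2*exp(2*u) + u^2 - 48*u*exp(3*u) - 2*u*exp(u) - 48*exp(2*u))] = ((u^3 + 5*u^2*exp(u) + 3*u^2 + 6*u*exp(2*u) + 15*u*exp(u) + 18*exp(2*u))*(-u^3*exp(u) + 4*u^2*exp(2*u) - 3*u^2*exp(u) + 144*u*exp(3*u) + 4*u*exp(2*u) + 2*u*exp(u) - 2*u + 48*exp(3*u) + 96*exp(2*u) + 2*exp(u)) - (-u^3*exp(u) + 2*u^2*exp(2*u) - u^2 + 48*u*exp(3*u) + 2*u*exp(u) + 48*exp(2*u))*(5*u^2*exp(u) + 3*u^2 + 12*u*exp(2*u) + 25*u*exp(u) + 6*u + 42*exp(2*u) + 15*exp(u)))/(-u^3*exp(u) + 2*u^2*exp(2*u) - u^2 + 48*u*exp(3*u) + 2*u*exp(u) + 48*exp(2*u))^2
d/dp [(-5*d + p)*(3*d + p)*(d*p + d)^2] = d^2*(p + 1)*((-5*d + p)*(p + 1) - 2*(3*d + p)*(5*d - p) + (3*d + p)*(p + 1))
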